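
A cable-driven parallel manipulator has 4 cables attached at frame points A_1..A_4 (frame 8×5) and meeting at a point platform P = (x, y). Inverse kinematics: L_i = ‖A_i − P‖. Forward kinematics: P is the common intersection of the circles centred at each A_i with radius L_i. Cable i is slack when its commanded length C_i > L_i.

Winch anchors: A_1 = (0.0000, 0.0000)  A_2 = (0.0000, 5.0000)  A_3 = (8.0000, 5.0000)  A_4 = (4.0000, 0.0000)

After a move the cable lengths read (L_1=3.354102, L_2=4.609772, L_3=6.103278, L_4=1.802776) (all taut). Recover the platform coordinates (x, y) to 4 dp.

(3.0000, 1.5000)

each cable: (A_i−P)·(A_i−P) = L_i²; let k_i = ‖A_i‖²−L_i²
k_1 = 0.0000+0.0000−11.2500 = -11.2500
row 1: 0.0000x − 10.0000y = -15.0000  (k_2=3.7500)
row 2: -16.0000x − 10.0000y = -63.0000  (k_3=51.7500)
row 3: -8.0000x + 0.0000y = -24.0000  (k_4=12.7500)
Cramer on rows 1–2 → x = 3.0000, y = 1.5000
check cable 4: ‖A_4−P‖² = 3.2500 ≈ L_4² = 3.2500 ✓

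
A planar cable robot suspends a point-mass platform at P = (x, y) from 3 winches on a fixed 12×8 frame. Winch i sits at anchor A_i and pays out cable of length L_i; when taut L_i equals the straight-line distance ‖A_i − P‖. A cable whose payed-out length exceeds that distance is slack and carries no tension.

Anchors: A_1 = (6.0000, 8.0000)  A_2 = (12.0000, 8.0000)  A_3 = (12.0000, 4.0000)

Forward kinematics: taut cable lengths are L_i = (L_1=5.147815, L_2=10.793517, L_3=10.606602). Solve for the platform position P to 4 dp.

(1.5000, 5.5000)

each cable: (A_i−P)·(A_i−P) = L_i²; let c_i = ‖A_i‖²−L_i²
c_1 = 36.0000+64.0000−26.5000 = 73.5000
row 1: -12.0000x + 0.0000y = -18.0000  (c_2=91.5000)
row 2: -12.0000x + 8.0000y = 26.0000  (c_3=47.5000)
Cramer on rows 1–2 → x = 1.5000, y = 5.5000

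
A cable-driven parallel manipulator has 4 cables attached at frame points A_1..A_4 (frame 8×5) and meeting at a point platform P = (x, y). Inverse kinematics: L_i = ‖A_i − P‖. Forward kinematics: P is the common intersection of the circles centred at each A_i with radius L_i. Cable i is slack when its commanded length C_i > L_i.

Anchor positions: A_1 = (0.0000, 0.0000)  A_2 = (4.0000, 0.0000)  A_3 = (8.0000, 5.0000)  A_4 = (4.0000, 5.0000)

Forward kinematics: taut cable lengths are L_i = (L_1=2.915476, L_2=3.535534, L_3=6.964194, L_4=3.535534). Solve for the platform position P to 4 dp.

circle eqns → linear via eq_j − eq_1; set k_j = A_j·A_j − L_j²
k_1 = 0.0000+0.0000−8.5000 = -8.5000
-8.0000·x + 0.0000·y = k_1−k_2 = -12.0000
-16.0000·x − 10.0000·y = k_1−k_3 = -49.0000
-8.0000·x − 10.0000·y = k_1−k_4 = -37.0000
solve first two rows → x=1.5000, y=2.5000
check cable 4: ‖A_4−P‖² = 12.5000 ≈ L_4² = 12.5000 ✓

(1.5000, 2.5000)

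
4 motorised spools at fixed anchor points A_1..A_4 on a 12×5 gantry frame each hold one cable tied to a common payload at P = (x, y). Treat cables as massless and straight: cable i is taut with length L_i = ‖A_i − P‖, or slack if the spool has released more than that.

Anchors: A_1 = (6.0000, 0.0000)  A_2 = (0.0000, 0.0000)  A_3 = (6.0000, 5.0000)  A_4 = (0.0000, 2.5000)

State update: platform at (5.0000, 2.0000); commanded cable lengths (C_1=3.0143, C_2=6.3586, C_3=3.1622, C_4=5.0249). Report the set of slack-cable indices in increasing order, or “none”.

i=1: geometric 2.2361 vs commanded 3.0143 ⇒ slack
i=2: geometric 5.3852 vs commanded 6.3586 ⇒ slack
i=3: geometric 3.1623 vs commanded 3.1622 ⇒ taut
i=4: geometric 5.0249 vs commanded 5.0249 ⇒ taut

1, 2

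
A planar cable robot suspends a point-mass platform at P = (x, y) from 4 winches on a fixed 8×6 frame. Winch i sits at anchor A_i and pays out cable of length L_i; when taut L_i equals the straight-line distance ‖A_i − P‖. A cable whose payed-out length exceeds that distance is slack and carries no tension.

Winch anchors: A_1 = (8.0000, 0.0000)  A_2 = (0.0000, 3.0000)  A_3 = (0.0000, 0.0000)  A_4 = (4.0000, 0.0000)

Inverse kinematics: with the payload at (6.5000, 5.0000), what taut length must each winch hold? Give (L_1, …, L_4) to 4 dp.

(5.2202, 6.8007, 8.2006, 5.5902)

L_1 = √((8.0000−6.5000)² + (0.0000−5.0000)²) = 5.2202
L_2 = √((0.0000−6.5000)² + (3.0000−5.0000)²) = 6.8007
L_3 = √((0.0000−6.5000)² + (0.0000−5.0000)²) = 8.2006
L_4 = √((4.0000−6.5000)² + (0.0000−5.0000)²) = 5.5902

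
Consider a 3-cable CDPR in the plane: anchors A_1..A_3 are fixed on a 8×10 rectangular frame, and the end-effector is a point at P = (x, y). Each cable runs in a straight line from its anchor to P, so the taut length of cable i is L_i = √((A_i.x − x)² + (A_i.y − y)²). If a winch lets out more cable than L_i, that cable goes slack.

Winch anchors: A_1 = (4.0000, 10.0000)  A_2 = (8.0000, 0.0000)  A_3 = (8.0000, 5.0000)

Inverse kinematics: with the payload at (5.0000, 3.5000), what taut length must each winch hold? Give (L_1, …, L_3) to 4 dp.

(6.5765, 4.6098, 3.3541)

L_1 = √((4.0000−5.0000)² + (10.0000−3.5000)²) = 6.5765
L_2 = √((8.0000−5.0000)² + (0.0000−3.5000)²) = 4.6098
L_3 = √((8.0000−5.0000)² + (5.0000−3.5000)²) = 3.3541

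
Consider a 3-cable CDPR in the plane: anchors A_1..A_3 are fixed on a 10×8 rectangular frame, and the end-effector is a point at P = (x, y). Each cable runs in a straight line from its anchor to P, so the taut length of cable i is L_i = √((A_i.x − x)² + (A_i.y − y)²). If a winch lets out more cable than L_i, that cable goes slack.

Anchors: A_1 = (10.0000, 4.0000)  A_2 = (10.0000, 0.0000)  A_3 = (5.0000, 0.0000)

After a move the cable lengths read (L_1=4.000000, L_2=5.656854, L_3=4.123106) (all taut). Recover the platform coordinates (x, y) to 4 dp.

(6.0000, 4.0000)

each cable: (A_i−P)·(A_i−P) = L_i²; let q_i = ‖A_i‖²−L_i²
q_1 = 100.0000+16.0000−16.0000 = 100.0000
row 1: 0.0000x + 8.0000y = 32.0000  (q_2=68.0000)
row 2: 10.0000x + 8.0000y = 92.0000  (q_3=8.0000)
Cramer on rows 1–2 → x = 6.0000, y = 4.0000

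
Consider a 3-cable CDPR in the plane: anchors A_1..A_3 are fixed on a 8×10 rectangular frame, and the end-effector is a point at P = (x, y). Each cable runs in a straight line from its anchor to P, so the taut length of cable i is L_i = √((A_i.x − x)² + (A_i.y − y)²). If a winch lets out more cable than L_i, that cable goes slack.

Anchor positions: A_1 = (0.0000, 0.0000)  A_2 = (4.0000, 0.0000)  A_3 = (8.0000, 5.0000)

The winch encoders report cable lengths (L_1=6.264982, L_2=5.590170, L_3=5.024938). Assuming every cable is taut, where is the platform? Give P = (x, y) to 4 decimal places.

(3.0000, 5.5000)

expand ‖A_i−P‖²=L_i² and subtract eq 1 (q_i ≔ ‖A_i‖²−L_i²)
q_1 = 0.0000+0.0000−39.2500 = -39.2500
eq1−eq2 → [-8.0000  0.0000]·P = -24.0000
eq1−eq3 → [-16.0000  -10.0000]·P = -103.0000
2×2 solve → P = (3.0000, 5.5000)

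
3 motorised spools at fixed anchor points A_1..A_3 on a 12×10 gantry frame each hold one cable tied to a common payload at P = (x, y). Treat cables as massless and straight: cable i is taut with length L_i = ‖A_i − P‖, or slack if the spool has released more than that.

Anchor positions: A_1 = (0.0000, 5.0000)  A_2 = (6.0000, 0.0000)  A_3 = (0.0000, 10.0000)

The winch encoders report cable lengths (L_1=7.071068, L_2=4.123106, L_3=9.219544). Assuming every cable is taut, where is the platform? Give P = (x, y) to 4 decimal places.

circle eqns → linear via eq_j − eq_1; set q_j = A_j·A_j − L_j²
q_1 = 0.0000+25.0000−50.0000 = -25.0000
-12.0000·x + 10.0000·y = q_1−q_2 = -44.0000
0.0000·x − 10.0000·y = q_1−q_3 = -40.0000
solve first two rows → x=7.0000, y=4.0000

(7.0000, 4.0000)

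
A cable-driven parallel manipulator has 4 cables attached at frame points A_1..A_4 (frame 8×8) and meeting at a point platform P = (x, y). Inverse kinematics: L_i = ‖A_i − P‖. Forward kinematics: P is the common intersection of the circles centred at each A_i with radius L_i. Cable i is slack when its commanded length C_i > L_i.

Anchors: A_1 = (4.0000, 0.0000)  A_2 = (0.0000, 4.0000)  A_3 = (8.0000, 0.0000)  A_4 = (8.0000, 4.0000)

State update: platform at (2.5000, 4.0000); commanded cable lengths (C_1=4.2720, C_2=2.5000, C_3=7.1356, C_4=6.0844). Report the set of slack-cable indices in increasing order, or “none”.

cable 1: L_1 = ‖A_1−P‖ = 4.2720;  C_1 = 4.2720 → taut
cable 2: L_2 = ‖A_2−P‖ = 2.5000;  C_2 = 2.5000 → taut
cable 3: L_3 = ‖A_3−P‖ = 6.8007;  C_3 = 7.1356 → slack
cable 4: L_4 = ‖A_4−P‖ = 5.5000;  C_4 = 6.0844 → slack

3, 4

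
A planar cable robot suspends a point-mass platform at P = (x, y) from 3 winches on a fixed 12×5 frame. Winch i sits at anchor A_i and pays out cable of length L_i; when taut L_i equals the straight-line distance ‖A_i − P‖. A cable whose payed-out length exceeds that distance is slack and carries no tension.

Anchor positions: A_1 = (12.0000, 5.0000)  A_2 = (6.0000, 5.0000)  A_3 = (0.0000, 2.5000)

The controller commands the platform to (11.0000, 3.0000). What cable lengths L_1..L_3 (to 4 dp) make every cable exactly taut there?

L_1 = √((12.0000−11.0000)² + (5.0000−3.0000)²) = 2.2361
L_2 = √((6.0000−11.0000)² + (5.0000−3.0000)²) = 5.3852
L_3 = √((0.0000−11.0000)² + (2.5000−3.0000)²) = 11.0114

(2.2361, 5.3852, 11.0114)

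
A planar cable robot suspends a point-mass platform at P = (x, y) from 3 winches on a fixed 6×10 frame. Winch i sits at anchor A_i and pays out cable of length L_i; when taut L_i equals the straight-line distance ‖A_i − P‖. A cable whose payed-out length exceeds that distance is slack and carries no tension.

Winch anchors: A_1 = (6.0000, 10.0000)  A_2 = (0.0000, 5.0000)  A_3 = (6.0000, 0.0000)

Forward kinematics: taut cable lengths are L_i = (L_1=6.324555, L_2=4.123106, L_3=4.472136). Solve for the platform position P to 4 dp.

(4.0000, 4.0000)

expand ‖A_i−P‖²=L_i² and subtract eq 1 (k_i ≔ ‖A_i‖²−L_i²)
k_1 = 36.0000+100.0000−40.0000 = 96.0000
eq1−eq2 → [12.0000  10.0000]·P = 88.0000
eq1−eq3 → [0.0000  20.0000]·P = 80.0000
2×2 solve → P = (4.0000, 4.0000)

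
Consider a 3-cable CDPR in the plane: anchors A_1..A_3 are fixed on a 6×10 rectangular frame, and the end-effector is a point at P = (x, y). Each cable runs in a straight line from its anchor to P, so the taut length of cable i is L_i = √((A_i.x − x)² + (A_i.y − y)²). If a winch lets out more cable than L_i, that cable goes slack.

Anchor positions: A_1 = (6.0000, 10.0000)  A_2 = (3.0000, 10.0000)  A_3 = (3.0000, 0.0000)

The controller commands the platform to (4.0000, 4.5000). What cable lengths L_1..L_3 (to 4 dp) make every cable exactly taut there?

L_1 = √((6.0000−4.0000)² + (10.0000−4.5000)²) = 5.8523
L_2 = √((3.0000−4.0000)² + (10.0000−4.5000)²) = 5.5902
L_3 = √((3.0000−4.0000)² + (0.0000−4.5000)²) = 4.6098

(5.8523, 5.5902, 4.6098)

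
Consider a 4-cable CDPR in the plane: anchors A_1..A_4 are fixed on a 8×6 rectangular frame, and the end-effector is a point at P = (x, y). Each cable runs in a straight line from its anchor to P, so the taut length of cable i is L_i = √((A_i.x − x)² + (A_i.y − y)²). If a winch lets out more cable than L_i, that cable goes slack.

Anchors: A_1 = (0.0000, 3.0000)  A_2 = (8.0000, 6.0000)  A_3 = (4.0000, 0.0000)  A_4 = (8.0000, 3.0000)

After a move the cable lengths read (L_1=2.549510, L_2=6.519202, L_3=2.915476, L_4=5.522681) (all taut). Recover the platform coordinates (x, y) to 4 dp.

expand ‖A_i−P‖²=L_i² and subtract eq 1 (q_i ≔ ‖A_i‖²−L_i²)
q_1 = 0.0000+9.0000−6.5000 = 2.5000
eq1−eq2 → [-16.0000  -6.0000]·P = -55.0000
eq1−eq3 → [-8.0000  6.0000]·P = -5.0000
eq1−eq4 → [-16.0000  0.0000]·P = -40.0000
2×2 solve → P = (2.5000, 2.5000)
check cable 4: ‖A_4−P‖² = 30.5000 ≈ L_4² = 30.5000 ✓

(2.5000, 2.5000)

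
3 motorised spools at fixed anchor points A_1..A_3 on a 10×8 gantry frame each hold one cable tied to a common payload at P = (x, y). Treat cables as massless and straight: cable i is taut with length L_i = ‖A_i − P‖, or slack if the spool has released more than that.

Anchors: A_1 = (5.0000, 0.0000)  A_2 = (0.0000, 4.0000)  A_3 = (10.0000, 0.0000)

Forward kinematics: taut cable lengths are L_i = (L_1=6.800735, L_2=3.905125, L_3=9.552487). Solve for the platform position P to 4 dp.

circle eqns → linear via eq_j − eq_1; set c_j = A_j·A_j − L_j²
c_1 = 25.0000+0.0000−46.2500 = -21.2500
10.0000·x − 8.0000·y = c_1−c_2 = -22.0000
-10.0000·x + 0.0000·y = c_1−c_3 = -30.0000
solve first two rows → x=3.0000, y=6.5000

(3.0000, 6.5000)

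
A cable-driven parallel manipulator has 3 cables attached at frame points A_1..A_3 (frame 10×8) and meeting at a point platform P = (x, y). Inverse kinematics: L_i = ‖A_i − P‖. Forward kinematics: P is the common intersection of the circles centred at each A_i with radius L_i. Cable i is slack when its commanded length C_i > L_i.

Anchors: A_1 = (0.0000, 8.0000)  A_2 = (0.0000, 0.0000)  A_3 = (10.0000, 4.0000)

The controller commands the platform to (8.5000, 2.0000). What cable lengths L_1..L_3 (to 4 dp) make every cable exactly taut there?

(10.4043, 8.7321, 2.5000)

cable 1: Δx=-8.5000, Δy=6.0000; L_1 = √(Δx²+Δy²) = 10.4043
cable 2: Δx=-8.5000, Δy=-2.0000; L_2 = √(Δx²+Δy²) = 8.7321
cable 3: Δx=1.5000, Δy=2.0000; L_3 = √(Δx²+Δy²) = 2.5000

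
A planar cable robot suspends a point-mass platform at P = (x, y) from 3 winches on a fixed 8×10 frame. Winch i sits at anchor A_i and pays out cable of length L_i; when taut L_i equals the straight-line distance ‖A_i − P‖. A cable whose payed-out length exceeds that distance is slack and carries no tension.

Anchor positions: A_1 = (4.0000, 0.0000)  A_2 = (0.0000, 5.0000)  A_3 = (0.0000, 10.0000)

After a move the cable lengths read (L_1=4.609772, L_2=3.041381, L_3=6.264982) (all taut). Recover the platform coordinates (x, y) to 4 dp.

(3.0000, 4.5000)

expand ‖A_i−P‖²=L_i² and subtract eq 1 (k_i ≔ ‖A_i‖²−L_i²)
k_1 = 16.0000+0.0000−21.2500 = -5.2500
eq1−eq2 → [8.0000  -10.0000]·P = -21.0000
eq1−eq3 → [8.0000  -20.0000]·P = -66.0000
2×2 solve → P = (3.0000, 4.5000)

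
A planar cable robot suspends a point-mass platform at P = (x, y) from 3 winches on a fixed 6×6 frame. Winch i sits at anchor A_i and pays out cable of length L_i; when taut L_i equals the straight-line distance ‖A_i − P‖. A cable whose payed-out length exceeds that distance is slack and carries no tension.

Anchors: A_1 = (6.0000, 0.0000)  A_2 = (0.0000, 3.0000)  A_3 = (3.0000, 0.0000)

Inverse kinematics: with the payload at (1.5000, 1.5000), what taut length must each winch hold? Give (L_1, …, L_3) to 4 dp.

(4.7434, 2.1213, 2.1213)

L_1: Δ = A_1−P = (4.5000, -1.5000) → ‖Δ‖ = √22.5000 = 4.7434
L_2: Δ = A_2−P = (-1.5000, 1.5000) → ‖Δ‖ = √4.5000 = 2.1213
L_3: Δ = A_3−P = (1.5000, -1.5000) → ‖Δ‖ = √4.5000 = 2.1213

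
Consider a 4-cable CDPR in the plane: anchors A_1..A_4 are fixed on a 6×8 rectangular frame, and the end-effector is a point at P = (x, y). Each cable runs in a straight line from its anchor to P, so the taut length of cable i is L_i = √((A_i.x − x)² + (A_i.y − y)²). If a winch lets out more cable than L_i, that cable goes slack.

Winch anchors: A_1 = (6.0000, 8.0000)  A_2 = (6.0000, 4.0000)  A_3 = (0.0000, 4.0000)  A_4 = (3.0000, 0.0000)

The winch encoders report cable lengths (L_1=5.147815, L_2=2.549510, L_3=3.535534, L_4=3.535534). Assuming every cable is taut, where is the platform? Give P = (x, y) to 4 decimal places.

expand ‖A_i−P‖²=L_i² and subtract eq 1 (c_i ≔ ‖A_i‖²−L_i²)
c_1 = 36.0000+64.0000−26.5000 = 73.5000
eq1−eq2 → [0.0000  8.0000]·P = 28.0000
eq1−eq3 → [12.0000  8.0000]·P = 70.0000
eq1−eq4 → [6.0000  16.0000]·P = 77.0000
2×2 solve → P = (3.5000, 3.5000)
check cable 4: ‖A_4−P‖² = 12.5000 ≈ L_4² = 12.5000 ✓

(3.5000, 3.5000)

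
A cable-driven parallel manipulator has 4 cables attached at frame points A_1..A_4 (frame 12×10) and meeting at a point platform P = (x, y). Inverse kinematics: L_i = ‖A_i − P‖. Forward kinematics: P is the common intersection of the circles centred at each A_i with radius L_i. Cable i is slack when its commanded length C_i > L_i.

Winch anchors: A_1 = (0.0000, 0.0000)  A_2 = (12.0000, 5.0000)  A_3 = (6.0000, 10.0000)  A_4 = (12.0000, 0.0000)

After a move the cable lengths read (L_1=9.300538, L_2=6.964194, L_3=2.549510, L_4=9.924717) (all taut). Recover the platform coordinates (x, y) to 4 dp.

(5.5000, 7.5000)

expand ‖A_i−P‖²=L_i² and subtract eq 1 (k_i ≔ ‖A_i‖²−L_i²)
k_1 = 0.0000+0.0000−86.5000 = -86.5000
eq1−eq2 → [-24.0000  -10.0000]·P = -207.0000
eq1−eq3 → [-12.0000  -20.0000]·P = -216.0000
eq1−eq4 → [-24.0000  0.0000]·P = -132.0000
2×2 solve → P = (5.5000, 7.5000)
check cable 4: ‖A_4−P‖² = 98.5000 ≈ L_4² = 98.5000 ✓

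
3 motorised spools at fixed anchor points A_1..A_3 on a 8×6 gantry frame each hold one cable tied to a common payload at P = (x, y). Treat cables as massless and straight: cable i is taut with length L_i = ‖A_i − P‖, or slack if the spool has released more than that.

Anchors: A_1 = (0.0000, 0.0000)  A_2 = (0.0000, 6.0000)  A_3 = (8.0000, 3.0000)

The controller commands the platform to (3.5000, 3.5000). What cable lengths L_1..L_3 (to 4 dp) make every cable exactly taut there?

(4.9497, 4.3012, 4.5277)

L_1 = √((0.0000−3.5000)² + (0.0000−3.5000)²) = 4.9497
L_2 = √((0.0000−3.5000)² + (6.0000−3.5000)²) = 4.3012
L_3 = √((8.0000−3.5000)² + (3.0000−3.5000)²) = 4.5277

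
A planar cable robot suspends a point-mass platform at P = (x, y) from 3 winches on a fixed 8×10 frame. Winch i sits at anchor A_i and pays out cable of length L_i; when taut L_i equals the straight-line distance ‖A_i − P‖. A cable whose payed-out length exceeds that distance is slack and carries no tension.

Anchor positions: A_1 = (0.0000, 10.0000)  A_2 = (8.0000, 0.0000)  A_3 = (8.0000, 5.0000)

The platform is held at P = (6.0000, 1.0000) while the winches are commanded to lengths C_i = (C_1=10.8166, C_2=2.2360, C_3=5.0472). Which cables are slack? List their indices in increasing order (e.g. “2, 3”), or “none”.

i=1: geometric 10.8167 vs commanded 10.8166 ⇒ taut
i=2: geometric 2.2361 vs commanded 2.2360 ⇒ taut
i=3: geometric 4.4721 vs commanded 5.0472 ⇒ slack

3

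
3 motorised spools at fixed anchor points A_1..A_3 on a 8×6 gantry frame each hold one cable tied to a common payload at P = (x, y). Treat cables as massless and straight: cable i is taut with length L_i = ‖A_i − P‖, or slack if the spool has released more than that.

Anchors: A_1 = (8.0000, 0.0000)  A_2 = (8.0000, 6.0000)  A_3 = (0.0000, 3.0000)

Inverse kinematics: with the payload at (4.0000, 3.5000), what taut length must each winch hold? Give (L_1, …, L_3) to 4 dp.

(5.3151, 4.7170, 4.0311)

cable 1: Δx=4.0000, Δy=-3.5000; L_1 = √(Δx²+Δy²) = 5.3151
cable 2: Δx=4.0000, Δy=2.5000; L_2 = √(Δx²+Δy²) = 4.7170
cable 3: Δx=-4.0000, Δy=-0.5000; L_3 = √(Δx²+Δy²) = 4.0311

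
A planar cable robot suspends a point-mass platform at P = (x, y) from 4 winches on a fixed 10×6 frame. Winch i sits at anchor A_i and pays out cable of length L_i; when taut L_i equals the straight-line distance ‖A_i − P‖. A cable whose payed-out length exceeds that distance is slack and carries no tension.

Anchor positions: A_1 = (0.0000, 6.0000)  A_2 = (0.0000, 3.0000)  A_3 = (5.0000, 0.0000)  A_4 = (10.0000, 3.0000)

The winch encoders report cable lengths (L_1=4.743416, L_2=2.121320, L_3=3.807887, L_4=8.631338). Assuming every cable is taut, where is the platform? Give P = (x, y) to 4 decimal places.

each cable: (A_i−P)·(A_i−P) = L_i²; let k_i = ‖A_i‖²−L_i²
k_1 = 0.0000+36.0000−22.5000 = 13.5000
row 1: 0.0000x + 6.0000y = 9.0000  (k_2=4.5000)
row 2: -10.0000x + 12.0000y = 3.0000  (k_3=10.5000)
row 3: -20.0000x + 6.0000y = -21.0000  (k_4=34.5000)
Cramer on rows 1–2 → x = 1.5000, y = 1.5000
check cable 4: ‖A_4−P‖² = 74.5000 ≈ L_4² = 74.5000 ✓

(1.5000, 1.5000)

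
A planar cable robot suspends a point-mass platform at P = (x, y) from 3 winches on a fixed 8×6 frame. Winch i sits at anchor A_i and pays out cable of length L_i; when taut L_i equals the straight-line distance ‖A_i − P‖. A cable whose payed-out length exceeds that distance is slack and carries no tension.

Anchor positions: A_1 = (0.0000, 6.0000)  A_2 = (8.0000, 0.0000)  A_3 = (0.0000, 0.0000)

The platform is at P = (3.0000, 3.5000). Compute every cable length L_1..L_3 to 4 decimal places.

(3.9051, 6.1033, 4.6098)

L_1 = √((0.0000−3.0000)² + (6.0000−3.5000)²) = 3.9051
L_2 = √((8.0000−3.0000)² + (0.0000−3.5000)²) = 6.1033
L_3 = √((0.0000−3.0000)² + (0.0000−3.5000)²) = 4.6098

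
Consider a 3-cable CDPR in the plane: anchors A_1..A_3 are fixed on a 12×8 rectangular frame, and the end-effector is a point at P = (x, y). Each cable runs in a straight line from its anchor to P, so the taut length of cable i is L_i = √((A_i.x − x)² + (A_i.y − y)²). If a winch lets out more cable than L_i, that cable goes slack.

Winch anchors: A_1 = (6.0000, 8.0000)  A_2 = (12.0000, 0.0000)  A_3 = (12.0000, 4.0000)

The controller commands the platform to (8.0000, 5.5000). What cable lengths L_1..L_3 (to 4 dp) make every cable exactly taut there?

(3.2016, 6.8007, 4.2720)

L_1: Δ = A_1−P = (-2.0000, 2.5000) → ‖Δ‖ = √10.2500 = 3.2016
L_2: Δ = A_2−P = (4.0000, -5.5000) → ‖Δ‖ = √46.2500 = 6.8007
L_3: Δ = A_3−P = (4.0000, -1.5000) → ‖Δ‖ = √18.2500 = 4.2720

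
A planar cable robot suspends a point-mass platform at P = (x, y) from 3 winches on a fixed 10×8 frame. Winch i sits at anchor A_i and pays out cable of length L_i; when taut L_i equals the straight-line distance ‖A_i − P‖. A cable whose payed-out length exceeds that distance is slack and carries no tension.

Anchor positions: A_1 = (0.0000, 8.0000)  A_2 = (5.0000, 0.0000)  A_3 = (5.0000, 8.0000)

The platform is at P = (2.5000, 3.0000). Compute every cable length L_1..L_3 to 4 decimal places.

cable 1: Δx=-2.5000, Δy=5.0000; L_1 = √(Δx²+Δy²) = 5.5902
cable 2: Δx=2.5000, Δy=-3.0000; L_2 = √(Δx²+Δy²) = 3.9051
cable 3: Δx=2.5000, Δy=5.0000; L_3 = √(Δx²+Δy²) = 5.5902

(5.5902, 3.9051, 5.5902)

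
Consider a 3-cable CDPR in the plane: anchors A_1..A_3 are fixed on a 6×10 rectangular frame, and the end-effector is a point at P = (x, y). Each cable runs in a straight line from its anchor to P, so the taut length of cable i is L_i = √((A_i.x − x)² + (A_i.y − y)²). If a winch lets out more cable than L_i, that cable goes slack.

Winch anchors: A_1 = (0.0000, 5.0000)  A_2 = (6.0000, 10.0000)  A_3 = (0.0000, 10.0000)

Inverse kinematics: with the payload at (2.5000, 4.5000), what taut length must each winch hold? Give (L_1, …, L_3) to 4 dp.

(2.5495, 6.5192, 6.0415)

cable 1: Δx=-2.5000, Δy=0.5000; L_1 = √(Δx²+Δy²) = 2.5495
cable 2: Δx=3.5000, Δy=5.5000; L_2 = √(Δx²+Δy²) = 6.5192
cable 3: Δx=-2.5000, Δy=5.5000; L_3 = √(Δx²+Δy²) = 6.0415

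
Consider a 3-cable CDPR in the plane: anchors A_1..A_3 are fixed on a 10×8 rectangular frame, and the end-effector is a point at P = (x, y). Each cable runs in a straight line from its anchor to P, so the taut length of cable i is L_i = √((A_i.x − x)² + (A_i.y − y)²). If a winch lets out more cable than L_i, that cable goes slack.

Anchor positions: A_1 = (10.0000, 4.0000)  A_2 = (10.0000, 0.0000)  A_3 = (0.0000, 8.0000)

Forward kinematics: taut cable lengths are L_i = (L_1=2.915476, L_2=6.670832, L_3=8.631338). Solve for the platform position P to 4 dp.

(8.5000, 6.5000)

expand ‖A_i−P‖²=L_i² and subtract eq 1 (q_i ≔ ‖A_i‖²−L_i²)
q_1 = 100.0000+16.0000−8.5000 = 107.5000
eq1−eq2 → [0.0000  8.0000]·P = 52.0000
eq1−eq3 → [20.0000  -8.0000]·P = 118.0000
2×2 solve → P = (8.5000, 6.5000)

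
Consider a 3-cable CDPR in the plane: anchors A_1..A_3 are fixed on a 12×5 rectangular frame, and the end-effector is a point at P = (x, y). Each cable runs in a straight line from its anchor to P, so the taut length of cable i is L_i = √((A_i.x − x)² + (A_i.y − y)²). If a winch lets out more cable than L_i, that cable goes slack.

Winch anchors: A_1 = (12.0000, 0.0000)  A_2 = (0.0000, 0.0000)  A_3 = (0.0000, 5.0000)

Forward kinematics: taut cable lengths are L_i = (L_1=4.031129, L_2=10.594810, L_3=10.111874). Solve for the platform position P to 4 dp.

expand ‖A_i−P‖²=L_i² and subtract eq 1 (k_i ≔ ‖A_i‖²−L_i²)
k_1 = 144.0000+0.0000−16.2500 = 127.7500
eq1−eq2 → [24.0000  0.0000]·P = 240.0000
eq1−eq3 → [24.0000  -10.0000]·P = 205.0000
2×2 solve → P = (10.0000, 3.5000)

(10.0000, 3.5000)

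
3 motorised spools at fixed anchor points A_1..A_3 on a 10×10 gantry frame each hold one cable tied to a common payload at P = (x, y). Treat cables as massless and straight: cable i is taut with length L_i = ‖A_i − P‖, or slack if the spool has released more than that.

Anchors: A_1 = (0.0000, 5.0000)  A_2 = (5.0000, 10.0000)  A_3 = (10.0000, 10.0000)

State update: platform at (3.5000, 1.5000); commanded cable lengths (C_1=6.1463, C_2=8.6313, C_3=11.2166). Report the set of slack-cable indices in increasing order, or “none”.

1, 3

i=1: geometric 4.9497 vs commanded 6.1463 ⇒ slack
i=2: geometric 8.6313 vs commanded 8.6313 ⇒ taut
i=3: geometric 10.7005 vs commanded 11.2166 ⇒ slack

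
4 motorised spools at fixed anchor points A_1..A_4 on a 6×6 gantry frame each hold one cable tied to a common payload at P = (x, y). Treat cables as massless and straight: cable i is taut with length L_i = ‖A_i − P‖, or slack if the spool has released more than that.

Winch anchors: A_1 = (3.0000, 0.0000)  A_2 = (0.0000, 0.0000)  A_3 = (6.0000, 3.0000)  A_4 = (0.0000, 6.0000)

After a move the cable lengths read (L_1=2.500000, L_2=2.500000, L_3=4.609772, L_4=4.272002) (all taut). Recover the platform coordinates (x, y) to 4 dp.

circle eqns → linear via eq_j − eq_1; set c_j = A_j·A_j − L_j²
c_1 = 9.0000+0.0000−6.2500 = 2.7500
6.0000·x + 0.0000·y = c_1−c_2 = 9.0000
-6.0000·x − 6.0000·y = c_1−c_3 = -21.0000
6.0000·x − 12.0000·y = c_1−c_4 = -15.0000
solve first two rows → x=1.5000, y=2.0000
check cable 4: ‖A_4−P‖² = 18.2500 ≈ L_4² = 18.2500 ✓

(1.5000, 2.0000)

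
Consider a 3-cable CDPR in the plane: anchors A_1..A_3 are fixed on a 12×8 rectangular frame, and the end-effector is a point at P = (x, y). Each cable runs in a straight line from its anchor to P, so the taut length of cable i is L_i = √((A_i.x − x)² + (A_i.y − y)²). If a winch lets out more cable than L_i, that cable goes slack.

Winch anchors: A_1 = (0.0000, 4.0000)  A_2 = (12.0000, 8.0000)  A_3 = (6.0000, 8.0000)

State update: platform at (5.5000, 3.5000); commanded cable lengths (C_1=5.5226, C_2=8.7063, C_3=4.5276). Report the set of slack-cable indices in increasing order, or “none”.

cable 1: √((-5.5000)²+(0.5000)²)=5.5227, C_1=5.5226: taut
cable 2: √((6.5000)²+(4.5000)²)=7.9057, C_2=8.7063: slack
cable 3: √((0.5000)²+(4.5000)²)=4.5277, C_3=4.5276: taut

2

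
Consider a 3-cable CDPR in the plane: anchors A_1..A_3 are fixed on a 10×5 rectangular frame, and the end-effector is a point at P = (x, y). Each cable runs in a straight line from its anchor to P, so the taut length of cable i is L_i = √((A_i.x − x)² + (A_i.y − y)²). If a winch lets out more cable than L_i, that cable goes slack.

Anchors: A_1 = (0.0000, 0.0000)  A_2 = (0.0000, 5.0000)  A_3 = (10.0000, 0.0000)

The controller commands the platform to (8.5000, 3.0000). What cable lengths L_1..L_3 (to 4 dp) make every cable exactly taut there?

(9.0139, 8.7321, 3.3541)

L_1: Δ = A_1−P = (-8.5000, -3.0000) → ‖Δ‖ = √81.2500 = 9.0139
L_2: Δ = A_2−P = (-8.5000, 2.0000) → ‖Δ‖ = √76.2500 = 8.7321
L_3: Δ = A_3−P = (1.5000, -3.0000) → ‖Δ‖ = √11.2500 = 3.3541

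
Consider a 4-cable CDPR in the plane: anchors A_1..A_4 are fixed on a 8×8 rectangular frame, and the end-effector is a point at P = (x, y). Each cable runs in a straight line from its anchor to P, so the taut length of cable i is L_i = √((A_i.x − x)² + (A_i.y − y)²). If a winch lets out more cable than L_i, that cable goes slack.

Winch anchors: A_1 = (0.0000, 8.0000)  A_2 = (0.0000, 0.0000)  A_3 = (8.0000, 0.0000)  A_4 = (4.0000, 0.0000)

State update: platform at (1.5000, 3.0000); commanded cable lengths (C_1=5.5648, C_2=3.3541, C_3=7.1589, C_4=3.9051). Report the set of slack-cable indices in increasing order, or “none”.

1

cable 1: √((-1.5000)²+(5.0000)²)=5.2202, C_1=5.5648: slack
cable 2: √((-1.5000)²+(-3.0000)²)=3.3541, C_2=3.3541: taut
cable 3: √((6.5000)²+(-3.0000)²)=7.1589, C_3=7.1589: taut
cable 4: √((2.5000)²+(-3.0000)²)=3.9051, C_4=3.9051: taut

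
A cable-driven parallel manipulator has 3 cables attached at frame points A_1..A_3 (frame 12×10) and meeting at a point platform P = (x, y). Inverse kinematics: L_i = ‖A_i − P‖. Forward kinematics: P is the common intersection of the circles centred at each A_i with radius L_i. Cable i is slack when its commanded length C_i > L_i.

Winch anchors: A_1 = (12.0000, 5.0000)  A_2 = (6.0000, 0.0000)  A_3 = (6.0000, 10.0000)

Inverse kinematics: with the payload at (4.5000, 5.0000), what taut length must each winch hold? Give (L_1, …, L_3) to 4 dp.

L_1: Δ = A_1−P = (7.5000, 0.0000) → ‖Δ‖ = √56.2500 = 7.5000
L_2: Δ = A_2−P = (1.5000, -5.0000) → ‖Δ‖ = √27.2500 = 5.2202
L_3: Δ = A_3−P = (1.5000, 5.0000) → ‖Δ‖ = √27.2500 = 5.2202

(7.5000, 5.2202, 5.2202)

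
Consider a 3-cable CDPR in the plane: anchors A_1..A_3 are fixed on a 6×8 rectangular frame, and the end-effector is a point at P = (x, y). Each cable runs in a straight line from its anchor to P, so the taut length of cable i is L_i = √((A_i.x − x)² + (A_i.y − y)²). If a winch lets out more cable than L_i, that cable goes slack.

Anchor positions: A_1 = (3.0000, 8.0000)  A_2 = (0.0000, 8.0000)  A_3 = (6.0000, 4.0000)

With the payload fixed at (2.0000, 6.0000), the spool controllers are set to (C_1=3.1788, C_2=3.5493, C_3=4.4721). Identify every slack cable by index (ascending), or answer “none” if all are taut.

i=1: geometric 2.2361 vs commanded 3.1788 ⇒ slack
i=2: geometric 2.8284 vs commanded 3.5493 ⇒ slack
i=3: geometric 4.4721 vs commanded 4.4721 ⇒ taut

1, 2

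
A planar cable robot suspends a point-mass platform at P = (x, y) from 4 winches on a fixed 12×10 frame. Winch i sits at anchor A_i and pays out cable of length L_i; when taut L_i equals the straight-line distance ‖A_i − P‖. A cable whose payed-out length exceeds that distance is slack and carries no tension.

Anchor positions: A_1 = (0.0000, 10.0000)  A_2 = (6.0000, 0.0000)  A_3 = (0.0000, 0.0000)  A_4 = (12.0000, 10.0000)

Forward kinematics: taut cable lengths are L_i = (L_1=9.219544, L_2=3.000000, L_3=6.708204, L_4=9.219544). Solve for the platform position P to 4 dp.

(6.0000, 3.0000)

circle eqns → linear via eq_j − eq_1; set k_j = A_j·A_j − L_j²
k_1 = 0.0000+100.0000−85.0000 = 15.0000
-12.0000·x + 20.0000·y = k_1−k_2 = -12.0000
0.0000·x + 20.0000·y = k_1−k_3 = 60.0000
-24.0000·x + 0.0000·y = k_1−k_4 = -144.0000
solve first two rows → x=6.0000, y=3.0000
check cable 4: ‖A_4−P‖² = 85.0000 ≈ L_4² = 85.0000 ✓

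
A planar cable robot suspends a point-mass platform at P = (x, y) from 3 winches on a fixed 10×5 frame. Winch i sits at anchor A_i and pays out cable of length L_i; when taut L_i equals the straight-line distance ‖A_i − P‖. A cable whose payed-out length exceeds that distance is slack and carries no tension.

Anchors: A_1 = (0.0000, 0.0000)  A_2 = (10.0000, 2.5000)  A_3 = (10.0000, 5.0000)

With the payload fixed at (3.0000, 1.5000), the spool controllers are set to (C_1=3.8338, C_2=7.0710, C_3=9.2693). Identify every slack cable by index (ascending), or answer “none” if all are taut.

1, 3

i=1: geometric 3.3541 vs commanded 3.8338 ⇒ slack
i=2: geometric 7.0711 vs commanded 7.0710 ⇒ taut
i=3: geometric 7.8262 vs commanded 9.2693 ⇒ slack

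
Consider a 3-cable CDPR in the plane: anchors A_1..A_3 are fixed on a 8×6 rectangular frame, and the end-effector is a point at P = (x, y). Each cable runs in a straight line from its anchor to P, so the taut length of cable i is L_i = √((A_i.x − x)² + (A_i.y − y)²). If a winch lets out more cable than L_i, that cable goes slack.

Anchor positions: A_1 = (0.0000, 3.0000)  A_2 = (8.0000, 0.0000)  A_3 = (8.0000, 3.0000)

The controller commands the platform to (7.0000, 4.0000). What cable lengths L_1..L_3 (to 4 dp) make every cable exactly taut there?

cable 1: Δx=-7.0000, Δy=-1.0000; L_1 = √(Δx²+Δy²) = 7.0711
cable 2: Δx=1.0000, Δy=-4.0000; L_2 = √(Δx²+Δy²) = 4.1231
cable 3: Δx=1.0000, Δy=-1.0000; L_3 = √(Δx²+Δy²) = 1.4142

(7.0711, 4.1231, 1.4142)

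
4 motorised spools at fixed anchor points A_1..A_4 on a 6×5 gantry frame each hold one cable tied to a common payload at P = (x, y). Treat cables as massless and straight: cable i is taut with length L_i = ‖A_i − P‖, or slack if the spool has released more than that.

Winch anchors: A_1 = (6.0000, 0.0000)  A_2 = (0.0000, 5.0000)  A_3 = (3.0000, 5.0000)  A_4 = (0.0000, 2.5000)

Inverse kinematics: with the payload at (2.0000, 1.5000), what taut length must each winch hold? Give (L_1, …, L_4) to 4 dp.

(4.2720, 4.0311, 3.6401, 2.2361)

cable 1: Δx=4.0000, Δy=-1.5000; L_1 = √(Δx²+Δy²) = 4.2720
cable 2: Δx=-2.0000, Δy=3.5000; L_2 = √(Δx²+Δy²) = 4.0311
cable 3: Δx=1.0000, Δy=3.5000; L_3 = √(Δx²+Δy²) = 3.6401
cable 4: Δx=-2.0000, Δy=1.0000; L_4 = √(Δx²+Δy²) = 2.2361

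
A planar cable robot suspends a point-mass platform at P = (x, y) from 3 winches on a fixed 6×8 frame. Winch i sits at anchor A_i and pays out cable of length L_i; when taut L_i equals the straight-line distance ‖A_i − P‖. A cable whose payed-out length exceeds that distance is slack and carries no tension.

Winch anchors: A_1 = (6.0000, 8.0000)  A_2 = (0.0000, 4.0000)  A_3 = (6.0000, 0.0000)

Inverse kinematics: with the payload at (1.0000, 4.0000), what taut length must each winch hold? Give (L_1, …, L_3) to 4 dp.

(6.4031, 1.0000, 6.4031)

cable 1: Δx=5.0000, Δy=4.0000; L_1 = √(Δx²+Δy²) = 6.4031
cable 2: Δx=-1.0000, Δy=0.0000; L_2 = √(Δx²+Δy²) = 1.0000
cable 3: Δx=5.0000, Δy=-4.0000; L_3 = √(Δx²+Δy²) = 6.4031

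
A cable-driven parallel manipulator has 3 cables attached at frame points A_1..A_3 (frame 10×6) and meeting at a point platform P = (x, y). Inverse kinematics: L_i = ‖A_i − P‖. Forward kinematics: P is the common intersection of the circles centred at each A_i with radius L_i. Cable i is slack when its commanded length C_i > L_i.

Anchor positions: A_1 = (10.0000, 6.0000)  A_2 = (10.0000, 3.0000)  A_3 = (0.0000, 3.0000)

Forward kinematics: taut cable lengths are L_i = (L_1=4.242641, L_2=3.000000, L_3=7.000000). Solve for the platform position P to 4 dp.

each cable: (A_i−P)·(A_i−P) = L_i²; let q_i = ‖A_i‖²−L_i²
q_1 = 100.0000+36.0000−18.0000 = 118.0000
row 1: 0.0000x + 6.0000y = 18.0000  (q_2=100.0000)
row 2: 20.0000x + 6.0000y = 158.0000  (q_3=-40.0000)
Cramer on rows 1–2 → x = 7.0000, y = 3.0000

(7.0000, 3.0000)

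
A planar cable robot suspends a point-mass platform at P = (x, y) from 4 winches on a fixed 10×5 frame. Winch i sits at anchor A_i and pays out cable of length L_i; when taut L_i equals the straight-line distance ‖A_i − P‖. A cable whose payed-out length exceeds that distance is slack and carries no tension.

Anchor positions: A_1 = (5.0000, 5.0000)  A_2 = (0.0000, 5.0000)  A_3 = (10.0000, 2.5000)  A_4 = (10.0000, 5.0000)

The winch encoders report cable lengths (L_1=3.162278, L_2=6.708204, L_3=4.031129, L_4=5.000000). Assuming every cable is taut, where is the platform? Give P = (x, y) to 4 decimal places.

expand ‖A_i−P‖²=L_i² and subtract eq 1 (k_i ≔ ‖A_i‖²−L_i²)
k_1 = 25.0000+25.0000−10.0000 = 40.0000
eq1−eq2 → [10.0000  0.0000]·P = 60.0000
eq1−eq3 → [-10.0000  5.0000]·P = -50.0000
eq1−eq4 → [-10.0000  0.0000]·P = -60.0000
2×2 solve → P = (6.0000, 2.0000)
check cable 4: ‖A_4−P‖² = 25.0000 ≈ L_4² = 25.0000 ✓

(6.0000, 2.0000)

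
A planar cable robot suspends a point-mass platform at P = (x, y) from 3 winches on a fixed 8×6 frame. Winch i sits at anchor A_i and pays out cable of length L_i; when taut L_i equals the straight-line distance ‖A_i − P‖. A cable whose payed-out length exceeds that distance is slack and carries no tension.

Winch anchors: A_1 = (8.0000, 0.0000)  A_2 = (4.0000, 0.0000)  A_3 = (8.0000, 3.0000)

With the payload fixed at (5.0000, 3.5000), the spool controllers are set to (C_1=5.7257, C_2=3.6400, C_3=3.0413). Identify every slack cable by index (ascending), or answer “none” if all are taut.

1

i=1: geometric 4.6098 vs commanded 5.7257 ⇒ slack
i=2: geometric 3.6401 vs commanded 3.6400 ⇒ taut
i=3: geometric 3.0414 vs commanded 3.0413 ⇒ taut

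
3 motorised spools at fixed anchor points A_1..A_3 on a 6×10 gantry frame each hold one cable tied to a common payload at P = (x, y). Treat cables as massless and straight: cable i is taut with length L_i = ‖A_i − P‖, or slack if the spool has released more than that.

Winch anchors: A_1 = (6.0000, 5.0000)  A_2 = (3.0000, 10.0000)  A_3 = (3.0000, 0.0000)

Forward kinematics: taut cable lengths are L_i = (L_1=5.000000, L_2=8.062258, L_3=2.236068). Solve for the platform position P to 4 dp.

(2.0000, 2.0000)

circle eqns → linear via eq_j − eq_1; set k_j = A_j·A_j − L_j²
k_1 = 36.0000+25.0000−25.0000 = 36.0000
6.0000·x − 10.0000·y = k_1−k_2 = -8.0000
6.0000·x + 10.0000·y = k_1−k_3 = 32.0000
solve first two rows → x=2.0000, y=2.0000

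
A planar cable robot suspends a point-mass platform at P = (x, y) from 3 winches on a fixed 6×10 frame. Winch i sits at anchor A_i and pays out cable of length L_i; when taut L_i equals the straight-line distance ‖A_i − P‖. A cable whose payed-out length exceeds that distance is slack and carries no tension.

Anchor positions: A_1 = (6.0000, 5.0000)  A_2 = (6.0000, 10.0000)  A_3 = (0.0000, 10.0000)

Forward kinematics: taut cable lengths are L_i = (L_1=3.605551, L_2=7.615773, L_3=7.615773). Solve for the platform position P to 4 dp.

(3.0000, 3.0000)

expand ‖A_i−P‖²=L_i² and subtract eq 1 (q_i ≔ ‖A_i‖²−L_i²)
q_1 = 36.0000+25.0000−13.0000 = 48.0000
eq1−eq2 → [0.0000  -10.0000]·P = -30.0000
eq1−eq3 → [12.0000  -10.0000]·P = 6.0000
2×2 solve → P = (3.0000, 3.0000)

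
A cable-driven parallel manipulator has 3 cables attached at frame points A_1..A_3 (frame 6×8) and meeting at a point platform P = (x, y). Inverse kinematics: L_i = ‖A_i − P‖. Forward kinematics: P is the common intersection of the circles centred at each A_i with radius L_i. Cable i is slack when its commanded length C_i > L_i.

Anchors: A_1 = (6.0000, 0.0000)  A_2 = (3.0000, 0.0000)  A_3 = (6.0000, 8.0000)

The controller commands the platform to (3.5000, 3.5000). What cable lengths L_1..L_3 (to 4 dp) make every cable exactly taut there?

L_1 = √((6.0000−3.5000)² + (0.0000−3.5000)²) = 4.3012
L_2 = √((3.0000−3.5000)² + (0.0000−3.5000)²) = 3.5355
L_3 = √((6.0000−3.5000)² + (8.0000−3.5000)²) = 5.1478

(4.3012, 3.5355, 5.1478)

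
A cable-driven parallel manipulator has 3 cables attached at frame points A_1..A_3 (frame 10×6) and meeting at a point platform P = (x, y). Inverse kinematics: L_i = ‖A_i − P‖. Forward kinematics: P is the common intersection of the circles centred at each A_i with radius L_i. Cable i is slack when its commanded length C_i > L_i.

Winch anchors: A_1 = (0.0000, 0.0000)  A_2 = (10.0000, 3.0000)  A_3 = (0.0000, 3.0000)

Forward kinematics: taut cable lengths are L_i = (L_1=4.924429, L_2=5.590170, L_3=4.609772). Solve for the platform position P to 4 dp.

circle eqns → linear via eq_j − eq_1; set c_j = A_j·A_j − L_j²
c_1 = 0.0000+0.0000−24.2500 = -24.2500
-20.0000·x − 6.0000·y = c_1−c_2 = -102.0000
0.0000·x − 6.0000·y = c_1−c_3 = -12.0000
solve first two rows → x=4.5000, y=2.0000

(4.5000, 2.0000)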